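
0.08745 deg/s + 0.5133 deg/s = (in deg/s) 0.6008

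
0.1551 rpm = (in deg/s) 0.9306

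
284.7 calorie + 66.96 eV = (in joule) 1191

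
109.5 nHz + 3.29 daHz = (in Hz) 32.9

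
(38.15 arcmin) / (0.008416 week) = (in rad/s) 2.18e-06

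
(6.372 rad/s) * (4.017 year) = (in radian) 8.072e+08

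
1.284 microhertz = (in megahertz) 1.284e-12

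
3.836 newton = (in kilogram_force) 0.3912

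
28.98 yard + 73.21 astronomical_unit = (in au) 73.21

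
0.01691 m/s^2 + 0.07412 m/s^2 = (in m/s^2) 0.09103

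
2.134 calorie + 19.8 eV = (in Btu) 0.008463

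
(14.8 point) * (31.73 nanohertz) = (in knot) 3.22e-10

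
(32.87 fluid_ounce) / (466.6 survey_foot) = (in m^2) 6.835e-06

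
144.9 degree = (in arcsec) 5.216e+05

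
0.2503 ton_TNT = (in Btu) 9.926e+05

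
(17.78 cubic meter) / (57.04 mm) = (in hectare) 0.03117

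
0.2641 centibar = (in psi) 0.0383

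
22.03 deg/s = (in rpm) 3.672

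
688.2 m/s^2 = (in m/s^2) 688.2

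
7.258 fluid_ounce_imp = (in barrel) 0.001297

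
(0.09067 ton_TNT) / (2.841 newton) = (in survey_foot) 4.381e+08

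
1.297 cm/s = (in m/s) 0.01297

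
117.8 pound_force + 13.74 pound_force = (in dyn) 5.851e+07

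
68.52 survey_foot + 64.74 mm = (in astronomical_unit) 1.4e-10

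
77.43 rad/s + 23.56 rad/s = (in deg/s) 5786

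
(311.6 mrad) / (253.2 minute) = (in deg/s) 0.001175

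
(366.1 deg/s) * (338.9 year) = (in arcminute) 2.348e+14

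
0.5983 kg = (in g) 598.3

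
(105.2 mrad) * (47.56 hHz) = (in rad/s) 500.3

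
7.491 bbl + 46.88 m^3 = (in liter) 4.807e+04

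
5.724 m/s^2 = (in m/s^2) 5.724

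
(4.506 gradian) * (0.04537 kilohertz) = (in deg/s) 184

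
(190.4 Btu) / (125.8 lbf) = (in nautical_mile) 0.1938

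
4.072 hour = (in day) 0.1697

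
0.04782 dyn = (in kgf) 4.876e-08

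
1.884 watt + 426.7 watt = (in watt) 428.6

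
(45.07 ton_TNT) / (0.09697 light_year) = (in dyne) 20.55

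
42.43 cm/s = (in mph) 0.9491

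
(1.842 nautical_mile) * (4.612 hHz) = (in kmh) 5.664e+06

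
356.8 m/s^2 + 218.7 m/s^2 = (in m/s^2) 575.5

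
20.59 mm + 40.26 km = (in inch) 1.585e+06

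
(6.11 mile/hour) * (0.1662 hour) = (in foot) 5362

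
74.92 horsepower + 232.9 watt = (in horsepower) 75.23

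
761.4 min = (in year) 0.001449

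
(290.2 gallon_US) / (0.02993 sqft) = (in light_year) 4.176e-14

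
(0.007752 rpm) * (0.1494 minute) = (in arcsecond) 1501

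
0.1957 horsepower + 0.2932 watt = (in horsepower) 0.1961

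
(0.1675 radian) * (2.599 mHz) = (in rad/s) 0.0004353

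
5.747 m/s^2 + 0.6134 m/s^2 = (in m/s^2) 6.36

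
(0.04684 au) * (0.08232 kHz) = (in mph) 1.29e+12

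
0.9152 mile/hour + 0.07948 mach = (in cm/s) 2747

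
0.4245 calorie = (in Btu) 0.001683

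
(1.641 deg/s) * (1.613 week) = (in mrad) 2.794e+07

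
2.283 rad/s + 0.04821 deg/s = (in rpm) 21.81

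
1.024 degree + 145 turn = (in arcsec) 1.879e+08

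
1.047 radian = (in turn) 0.1666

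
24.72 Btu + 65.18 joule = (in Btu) 24.78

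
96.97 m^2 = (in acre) 0.02396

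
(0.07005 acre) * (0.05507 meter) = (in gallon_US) 4124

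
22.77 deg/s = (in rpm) 3.795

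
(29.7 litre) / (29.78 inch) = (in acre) 9.702e-06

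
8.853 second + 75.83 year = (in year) 75.83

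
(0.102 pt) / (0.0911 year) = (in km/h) 4.509e-11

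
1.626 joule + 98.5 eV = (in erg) 1.626e+07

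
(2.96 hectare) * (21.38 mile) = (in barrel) 6.406e+09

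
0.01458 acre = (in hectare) 0.0059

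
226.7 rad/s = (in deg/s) 1.299e+04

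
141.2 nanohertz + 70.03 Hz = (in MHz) 7.003e-05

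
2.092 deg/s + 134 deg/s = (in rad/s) 2.375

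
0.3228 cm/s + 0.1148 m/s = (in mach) 0.0003466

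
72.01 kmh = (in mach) 0.05875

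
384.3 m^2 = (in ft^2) 4137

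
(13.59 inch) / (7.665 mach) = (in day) 1.531e-09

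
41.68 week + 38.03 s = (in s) 2.521e+07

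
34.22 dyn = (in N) 0.0003422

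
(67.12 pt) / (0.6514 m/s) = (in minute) 0.0006058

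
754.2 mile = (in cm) 1.214e+08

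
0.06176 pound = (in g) 28.01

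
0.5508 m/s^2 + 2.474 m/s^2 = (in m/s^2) 3.025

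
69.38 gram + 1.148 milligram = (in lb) 0.153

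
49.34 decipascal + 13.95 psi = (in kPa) 96.19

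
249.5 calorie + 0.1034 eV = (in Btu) 0.9894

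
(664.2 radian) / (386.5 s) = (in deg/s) 98.46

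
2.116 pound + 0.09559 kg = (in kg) 1.055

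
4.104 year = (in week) 214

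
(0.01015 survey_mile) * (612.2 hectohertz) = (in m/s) 1e+06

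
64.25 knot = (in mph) 73.94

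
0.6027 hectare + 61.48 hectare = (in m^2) 6.208e+05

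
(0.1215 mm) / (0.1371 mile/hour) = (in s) 0.001982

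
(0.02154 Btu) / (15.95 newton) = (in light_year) 1.506e-16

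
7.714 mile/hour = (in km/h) 12.41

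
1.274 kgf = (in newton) 12.49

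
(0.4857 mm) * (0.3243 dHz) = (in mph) 3.523e-05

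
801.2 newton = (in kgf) 81.7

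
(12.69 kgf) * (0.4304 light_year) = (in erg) 5.067e+24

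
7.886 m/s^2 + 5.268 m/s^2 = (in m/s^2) 13.15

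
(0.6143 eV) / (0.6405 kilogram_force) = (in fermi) 1.567e-05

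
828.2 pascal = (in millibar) 8.282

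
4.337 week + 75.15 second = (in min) 4.372e+04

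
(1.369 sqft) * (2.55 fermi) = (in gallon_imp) 7.134e-14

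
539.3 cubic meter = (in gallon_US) 1.425e+05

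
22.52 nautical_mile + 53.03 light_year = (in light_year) 53.03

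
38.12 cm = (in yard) 0.4169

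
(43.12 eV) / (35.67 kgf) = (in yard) 2.16e-20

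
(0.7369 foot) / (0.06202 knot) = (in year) 2.232e-07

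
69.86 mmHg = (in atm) 0.09192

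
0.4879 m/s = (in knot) 0.9484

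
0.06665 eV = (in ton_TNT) 2.552e-30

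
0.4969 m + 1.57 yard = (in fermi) 1.933e+15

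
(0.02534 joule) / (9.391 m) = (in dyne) 269.8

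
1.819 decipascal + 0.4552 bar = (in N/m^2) 4.552e+04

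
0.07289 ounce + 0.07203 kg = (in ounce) 2.614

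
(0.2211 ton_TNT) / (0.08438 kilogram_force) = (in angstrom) 1.118e+19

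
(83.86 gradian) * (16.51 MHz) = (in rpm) 2.077e+08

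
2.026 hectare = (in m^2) 2.026e+04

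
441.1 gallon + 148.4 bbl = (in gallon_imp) 5557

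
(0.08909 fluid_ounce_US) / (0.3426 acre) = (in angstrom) 19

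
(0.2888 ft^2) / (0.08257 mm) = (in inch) 1.279e+04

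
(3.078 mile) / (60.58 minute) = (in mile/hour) 3.049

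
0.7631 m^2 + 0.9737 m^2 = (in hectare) 0.0001737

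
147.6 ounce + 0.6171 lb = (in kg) 4.464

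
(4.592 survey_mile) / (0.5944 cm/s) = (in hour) 345.4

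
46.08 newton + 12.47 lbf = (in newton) 101.5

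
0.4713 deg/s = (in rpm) 0.07855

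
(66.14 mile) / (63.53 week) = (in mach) 8.136e-06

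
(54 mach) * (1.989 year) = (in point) 3.269e+15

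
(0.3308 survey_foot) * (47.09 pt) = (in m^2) 0.001675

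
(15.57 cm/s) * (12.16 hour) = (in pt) 1.932e+07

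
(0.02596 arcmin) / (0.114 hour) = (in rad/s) 1.84e-08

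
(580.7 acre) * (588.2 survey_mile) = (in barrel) 1.399e+13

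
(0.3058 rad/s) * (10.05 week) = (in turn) 2.958e+05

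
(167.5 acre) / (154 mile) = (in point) 7753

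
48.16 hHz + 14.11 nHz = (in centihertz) 4.816e+05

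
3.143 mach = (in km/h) 3853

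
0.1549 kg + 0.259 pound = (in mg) 2.724e+05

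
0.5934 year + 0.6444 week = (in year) 0.6058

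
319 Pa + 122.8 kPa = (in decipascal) 1.231e+06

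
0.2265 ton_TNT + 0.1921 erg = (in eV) 5.915e+27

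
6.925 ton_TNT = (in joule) 2.897e+10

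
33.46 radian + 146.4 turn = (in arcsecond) 1.966e+08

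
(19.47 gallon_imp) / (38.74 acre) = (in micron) 0.5646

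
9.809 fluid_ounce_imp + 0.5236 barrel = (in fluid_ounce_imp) 2940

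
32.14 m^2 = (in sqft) 346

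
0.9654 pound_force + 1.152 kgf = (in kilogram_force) 1.59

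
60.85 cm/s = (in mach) 0.001787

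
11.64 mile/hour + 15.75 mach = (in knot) 1.043e+04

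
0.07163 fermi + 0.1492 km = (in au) 9.973e-10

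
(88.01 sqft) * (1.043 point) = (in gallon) 0.7948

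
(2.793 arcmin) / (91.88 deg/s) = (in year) 1.607e-11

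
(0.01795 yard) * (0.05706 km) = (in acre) 0.0002314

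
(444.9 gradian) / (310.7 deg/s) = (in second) 1.289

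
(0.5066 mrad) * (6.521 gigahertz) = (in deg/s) 1.893e+08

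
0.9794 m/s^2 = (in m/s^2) 0.9794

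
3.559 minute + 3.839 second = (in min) 3.623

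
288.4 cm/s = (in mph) 6.451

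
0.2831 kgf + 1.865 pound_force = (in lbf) 2.489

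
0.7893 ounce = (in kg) 0.02238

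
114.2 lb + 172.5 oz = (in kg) 56.69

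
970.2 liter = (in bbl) 6.102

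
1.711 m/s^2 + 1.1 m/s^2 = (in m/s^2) 2.811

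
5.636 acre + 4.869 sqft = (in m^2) 2.281e+04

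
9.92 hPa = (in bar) 0.00992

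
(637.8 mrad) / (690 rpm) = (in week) 1.459e-08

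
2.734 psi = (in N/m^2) 1.885e+04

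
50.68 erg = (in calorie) 1.211e-06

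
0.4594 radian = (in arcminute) 1579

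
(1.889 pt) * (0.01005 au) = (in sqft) 1.078e+07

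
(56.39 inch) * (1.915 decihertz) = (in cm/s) 27.43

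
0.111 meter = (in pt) 314.6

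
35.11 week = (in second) 2.123e+07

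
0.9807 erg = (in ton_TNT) 2.344e-17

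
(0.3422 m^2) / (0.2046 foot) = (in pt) 1.555e+04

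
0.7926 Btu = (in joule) 836.2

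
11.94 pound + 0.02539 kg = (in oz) 191.9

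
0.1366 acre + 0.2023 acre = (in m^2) 1371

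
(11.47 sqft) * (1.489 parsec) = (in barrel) 3.079e+17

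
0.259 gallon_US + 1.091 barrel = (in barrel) 1.097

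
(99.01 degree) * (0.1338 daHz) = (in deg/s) 132.5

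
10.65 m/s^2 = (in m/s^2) 10.65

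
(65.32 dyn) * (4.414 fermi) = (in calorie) 6.891e-19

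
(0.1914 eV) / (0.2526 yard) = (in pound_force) 2.985e-20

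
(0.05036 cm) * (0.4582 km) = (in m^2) 0.2307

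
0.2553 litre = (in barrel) 0.001606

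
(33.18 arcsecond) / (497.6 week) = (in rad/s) 5.345e-13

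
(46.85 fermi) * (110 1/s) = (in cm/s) 5.154e-10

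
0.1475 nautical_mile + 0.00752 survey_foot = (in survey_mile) 0.1697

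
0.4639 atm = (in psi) 6.817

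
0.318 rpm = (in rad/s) 0.0333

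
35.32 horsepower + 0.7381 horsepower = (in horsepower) 36.06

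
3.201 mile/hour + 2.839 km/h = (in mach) 0.006519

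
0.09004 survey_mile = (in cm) 1.449e+04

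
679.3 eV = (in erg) 1.088e-09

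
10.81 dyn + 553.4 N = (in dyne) 5.534e+07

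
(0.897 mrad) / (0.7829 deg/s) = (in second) 0.06565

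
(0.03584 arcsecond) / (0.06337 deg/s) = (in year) 4.982e-12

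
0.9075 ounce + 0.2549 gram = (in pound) 0.05728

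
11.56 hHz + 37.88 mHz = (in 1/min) 6.936e+04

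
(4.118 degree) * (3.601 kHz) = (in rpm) 2471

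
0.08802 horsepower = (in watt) 65.64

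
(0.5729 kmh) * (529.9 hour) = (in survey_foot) 9.96e+05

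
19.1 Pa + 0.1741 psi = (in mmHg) 9.147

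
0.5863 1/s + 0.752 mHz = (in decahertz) 0.05871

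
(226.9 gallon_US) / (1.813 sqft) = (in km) 0.005099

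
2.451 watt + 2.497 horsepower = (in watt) 1864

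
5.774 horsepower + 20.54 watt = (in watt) 4326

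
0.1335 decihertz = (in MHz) 1.335e-08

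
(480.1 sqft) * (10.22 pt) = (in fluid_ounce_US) 5438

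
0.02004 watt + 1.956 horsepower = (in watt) 1459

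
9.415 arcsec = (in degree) 0.002615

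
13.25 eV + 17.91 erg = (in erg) 17.91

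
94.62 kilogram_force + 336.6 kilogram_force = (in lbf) 950.7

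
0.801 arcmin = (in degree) 0.01335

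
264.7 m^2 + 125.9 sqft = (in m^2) 276.4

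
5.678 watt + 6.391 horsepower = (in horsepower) 6.399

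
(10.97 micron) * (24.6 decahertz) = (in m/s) 0.002699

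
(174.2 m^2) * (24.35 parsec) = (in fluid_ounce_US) 4.426e+24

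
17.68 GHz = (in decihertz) 1.768e+11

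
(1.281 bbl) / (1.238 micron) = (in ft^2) 1.771e+06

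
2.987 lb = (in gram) 1355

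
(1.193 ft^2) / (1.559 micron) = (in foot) 2.332e+05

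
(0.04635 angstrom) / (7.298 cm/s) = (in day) 7.351e-16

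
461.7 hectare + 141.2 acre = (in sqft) 5.585e+07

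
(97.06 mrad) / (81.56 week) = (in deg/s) 1.127e-07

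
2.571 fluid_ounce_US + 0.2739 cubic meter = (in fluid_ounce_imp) 9643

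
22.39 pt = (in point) 22.39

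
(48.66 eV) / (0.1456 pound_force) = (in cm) 1.204e-15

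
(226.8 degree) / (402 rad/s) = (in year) 3.122e-10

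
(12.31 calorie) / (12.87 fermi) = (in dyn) 4.002e+20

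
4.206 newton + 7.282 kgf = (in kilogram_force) 7.711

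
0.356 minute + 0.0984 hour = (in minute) 6.26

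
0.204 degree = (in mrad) 3.56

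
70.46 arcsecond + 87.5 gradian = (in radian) 1.375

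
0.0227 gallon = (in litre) 0.08593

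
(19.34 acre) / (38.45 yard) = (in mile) 1.383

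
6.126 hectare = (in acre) 15.14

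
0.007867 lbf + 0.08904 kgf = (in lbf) 0.2042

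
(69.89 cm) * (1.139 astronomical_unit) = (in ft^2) 1.282e+12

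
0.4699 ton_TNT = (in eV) 1.227e+28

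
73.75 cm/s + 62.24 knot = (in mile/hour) 73.27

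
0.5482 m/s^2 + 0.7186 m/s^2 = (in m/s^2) 1.267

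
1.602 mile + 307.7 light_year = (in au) 1.946e+07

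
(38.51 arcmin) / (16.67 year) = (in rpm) 2.035e-10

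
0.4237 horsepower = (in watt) 316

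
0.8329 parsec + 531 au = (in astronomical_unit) 1.723e+05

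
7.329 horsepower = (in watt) 5465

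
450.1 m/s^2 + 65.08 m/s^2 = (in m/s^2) 515.2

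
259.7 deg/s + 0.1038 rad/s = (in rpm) 44.27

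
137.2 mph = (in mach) 0.1801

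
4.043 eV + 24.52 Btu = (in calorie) 6183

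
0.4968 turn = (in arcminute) 1.073e+04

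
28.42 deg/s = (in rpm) 4.737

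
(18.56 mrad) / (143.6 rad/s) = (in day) 1.496e-09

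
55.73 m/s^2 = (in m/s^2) 55.73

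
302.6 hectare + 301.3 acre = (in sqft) 4.57e+07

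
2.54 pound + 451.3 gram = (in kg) 1.603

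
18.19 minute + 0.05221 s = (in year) 3.461e-05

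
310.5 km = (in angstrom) 3.105e+15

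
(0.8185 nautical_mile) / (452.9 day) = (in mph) 8.666e-05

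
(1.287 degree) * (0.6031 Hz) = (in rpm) 0.1294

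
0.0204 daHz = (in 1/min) 12.24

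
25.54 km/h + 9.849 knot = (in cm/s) 1216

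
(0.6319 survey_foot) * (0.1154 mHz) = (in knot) 4.32e-05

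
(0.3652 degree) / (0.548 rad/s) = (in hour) 3.231e-06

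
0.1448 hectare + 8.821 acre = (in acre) 9.179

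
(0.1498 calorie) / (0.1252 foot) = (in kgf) 1.675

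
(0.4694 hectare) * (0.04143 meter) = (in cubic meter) 194.5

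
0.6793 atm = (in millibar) 688.3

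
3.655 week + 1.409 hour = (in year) 0.07026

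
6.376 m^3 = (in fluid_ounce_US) 2.156e+05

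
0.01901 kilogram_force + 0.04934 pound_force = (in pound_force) 0.09125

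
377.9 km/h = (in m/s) 105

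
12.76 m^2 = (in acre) 0.003153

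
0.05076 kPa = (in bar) 0.0005076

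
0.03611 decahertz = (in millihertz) 361.1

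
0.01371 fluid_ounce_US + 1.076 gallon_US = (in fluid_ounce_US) 137.7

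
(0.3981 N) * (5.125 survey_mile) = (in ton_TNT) 7.848e-07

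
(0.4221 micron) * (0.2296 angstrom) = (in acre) 2.395e-21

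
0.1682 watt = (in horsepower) 0.0002256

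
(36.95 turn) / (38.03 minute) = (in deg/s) 5.83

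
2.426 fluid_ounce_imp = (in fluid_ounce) 2.331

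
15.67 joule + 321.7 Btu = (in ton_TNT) 8.113e-05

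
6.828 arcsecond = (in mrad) 0.0331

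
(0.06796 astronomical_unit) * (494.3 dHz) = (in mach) 1.476e+09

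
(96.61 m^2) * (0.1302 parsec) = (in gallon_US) 1.025e+20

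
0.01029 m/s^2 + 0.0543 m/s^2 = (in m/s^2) 0.06459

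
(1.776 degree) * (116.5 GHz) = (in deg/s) 2.069e+11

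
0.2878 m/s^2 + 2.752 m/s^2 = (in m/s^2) 3.04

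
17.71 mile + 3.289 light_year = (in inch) 1.225e+18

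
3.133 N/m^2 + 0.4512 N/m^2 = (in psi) 0.0005198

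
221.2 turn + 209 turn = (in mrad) 2.703e+06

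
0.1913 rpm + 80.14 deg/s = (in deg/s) 81.29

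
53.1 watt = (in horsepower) 0.07121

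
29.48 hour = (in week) 0.1755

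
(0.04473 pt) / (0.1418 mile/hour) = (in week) 4.116e-10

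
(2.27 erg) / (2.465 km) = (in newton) 9.209e-11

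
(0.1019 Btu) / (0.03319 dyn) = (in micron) 3.239e+14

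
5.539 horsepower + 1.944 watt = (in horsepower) 5.542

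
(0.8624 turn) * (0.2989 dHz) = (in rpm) 1.547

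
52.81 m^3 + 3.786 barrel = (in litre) 5.341e+04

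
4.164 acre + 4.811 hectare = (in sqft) 6.992e+05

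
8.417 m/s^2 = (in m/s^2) 8.417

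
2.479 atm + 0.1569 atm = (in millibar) 2671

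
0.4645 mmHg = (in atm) 0.0006112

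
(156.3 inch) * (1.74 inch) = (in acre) 4.336e-05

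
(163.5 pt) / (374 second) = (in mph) 0.000345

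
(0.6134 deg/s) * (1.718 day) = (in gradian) 1.012e+05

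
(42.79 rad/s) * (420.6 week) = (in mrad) 1.088e+13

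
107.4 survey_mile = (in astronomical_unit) 1.155e-06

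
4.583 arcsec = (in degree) 0.001273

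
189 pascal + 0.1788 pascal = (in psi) 0.02744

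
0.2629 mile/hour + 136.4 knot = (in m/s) 70.29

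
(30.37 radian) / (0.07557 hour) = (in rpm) 1.066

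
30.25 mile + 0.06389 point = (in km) 48.68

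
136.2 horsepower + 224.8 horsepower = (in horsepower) 361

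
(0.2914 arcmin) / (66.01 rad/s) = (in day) 1.486e-11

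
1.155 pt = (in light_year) 4.307e-20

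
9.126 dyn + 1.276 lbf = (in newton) 5.676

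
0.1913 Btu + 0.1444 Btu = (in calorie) 84.65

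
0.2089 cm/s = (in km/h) 0.00752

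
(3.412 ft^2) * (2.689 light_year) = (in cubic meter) 8.064e+15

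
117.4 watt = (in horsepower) 0.1574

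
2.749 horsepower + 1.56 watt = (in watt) 2051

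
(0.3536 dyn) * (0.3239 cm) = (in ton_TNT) 2.737e-18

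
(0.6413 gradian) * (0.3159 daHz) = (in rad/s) 0.03182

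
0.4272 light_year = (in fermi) 4.042e+30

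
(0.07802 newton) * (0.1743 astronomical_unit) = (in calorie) 4.862e+08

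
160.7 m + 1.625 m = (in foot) 532.6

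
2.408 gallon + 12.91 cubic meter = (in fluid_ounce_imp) 4.547e+05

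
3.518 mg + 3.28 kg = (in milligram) 3.28e+06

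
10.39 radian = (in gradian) 661.4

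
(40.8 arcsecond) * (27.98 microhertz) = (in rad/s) 5.535e-09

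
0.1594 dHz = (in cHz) 1.594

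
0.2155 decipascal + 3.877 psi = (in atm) 0.2638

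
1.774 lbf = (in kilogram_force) 0.8047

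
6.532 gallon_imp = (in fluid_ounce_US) 1004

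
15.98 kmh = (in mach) 0.01304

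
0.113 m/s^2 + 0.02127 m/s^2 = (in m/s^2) 0.1343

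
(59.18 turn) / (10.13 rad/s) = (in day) 0.0004248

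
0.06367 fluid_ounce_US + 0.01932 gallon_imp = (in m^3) 8.971e-05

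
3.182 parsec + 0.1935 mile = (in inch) 3.866e+18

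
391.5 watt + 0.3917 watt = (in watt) 391.9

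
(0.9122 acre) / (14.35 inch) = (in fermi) 1.013e+19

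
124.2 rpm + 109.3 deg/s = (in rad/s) 14.91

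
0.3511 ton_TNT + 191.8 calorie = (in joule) 1.469e+09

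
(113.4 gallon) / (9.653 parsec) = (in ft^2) 1.551e-17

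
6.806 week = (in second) 4.116e+06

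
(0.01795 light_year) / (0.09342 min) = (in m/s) 3.03e+13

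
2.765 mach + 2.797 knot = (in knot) 1833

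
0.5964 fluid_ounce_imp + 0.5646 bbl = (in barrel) 0.5647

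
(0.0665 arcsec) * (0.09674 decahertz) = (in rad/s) 3.119e-07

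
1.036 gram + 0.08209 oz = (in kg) 0.003363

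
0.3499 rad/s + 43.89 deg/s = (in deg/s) 63.94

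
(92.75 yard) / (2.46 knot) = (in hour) 0.01862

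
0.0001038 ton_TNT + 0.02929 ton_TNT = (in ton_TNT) 0.02939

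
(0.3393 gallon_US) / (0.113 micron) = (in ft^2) 1.223e+05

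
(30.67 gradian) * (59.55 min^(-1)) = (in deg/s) 27.4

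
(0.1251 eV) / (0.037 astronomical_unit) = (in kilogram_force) 3.692e-31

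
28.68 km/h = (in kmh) 28.68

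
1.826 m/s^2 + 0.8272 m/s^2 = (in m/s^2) 2.653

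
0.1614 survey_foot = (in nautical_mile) 2.656e-05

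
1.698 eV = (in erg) 2.72e-12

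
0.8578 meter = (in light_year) 9.067e-17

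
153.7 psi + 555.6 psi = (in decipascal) 4.89e+07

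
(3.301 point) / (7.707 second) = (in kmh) 0.000544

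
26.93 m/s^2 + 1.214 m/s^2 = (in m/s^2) 28.14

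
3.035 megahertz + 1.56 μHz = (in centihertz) 3.035e+08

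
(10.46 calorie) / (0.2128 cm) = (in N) 2.057e+04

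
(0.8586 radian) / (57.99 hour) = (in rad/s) 4.113e-06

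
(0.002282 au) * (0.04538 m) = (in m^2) 1.549e+07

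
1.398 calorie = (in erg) 5.849e+07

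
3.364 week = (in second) 2.035e+06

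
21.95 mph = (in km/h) 35.33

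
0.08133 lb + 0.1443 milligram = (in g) 36.89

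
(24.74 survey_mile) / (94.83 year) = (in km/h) 4.793e-05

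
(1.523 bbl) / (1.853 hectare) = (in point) 0.03704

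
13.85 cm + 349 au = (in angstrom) 5.221e+23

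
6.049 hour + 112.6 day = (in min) 1.625e+05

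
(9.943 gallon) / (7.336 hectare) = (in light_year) 5.423e-23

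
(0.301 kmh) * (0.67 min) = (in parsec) 1.089e-16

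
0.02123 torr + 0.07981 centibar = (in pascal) 82.64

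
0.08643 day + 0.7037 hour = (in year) 0.0003171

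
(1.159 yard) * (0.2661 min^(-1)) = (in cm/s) 0.47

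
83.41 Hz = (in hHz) 0.8341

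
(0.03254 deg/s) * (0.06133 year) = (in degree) 6.294e+04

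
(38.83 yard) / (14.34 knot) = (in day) 5.571e-05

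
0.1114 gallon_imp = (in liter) 0.5064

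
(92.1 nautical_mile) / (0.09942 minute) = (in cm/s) 2.859e+06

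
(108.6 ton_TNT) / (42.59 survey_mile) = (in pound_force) 1.49e+06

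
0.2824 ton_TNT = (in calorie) 2.824e+08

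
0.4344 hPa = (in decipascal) 434.4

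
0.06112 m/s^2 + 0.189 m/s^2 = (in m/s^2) 0.2501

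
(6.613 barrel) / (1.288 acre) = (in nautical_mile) 1.089e-07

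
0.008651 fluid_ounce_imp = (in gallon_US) 6.493e-05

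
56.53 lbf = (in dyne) 2.515e+07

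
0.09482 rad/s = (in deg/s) 5.433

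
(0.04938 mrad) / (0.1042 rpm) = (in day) 5.238e-08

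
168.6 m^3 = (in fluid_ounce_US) 5.701e+06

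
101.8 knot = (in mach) 0.1538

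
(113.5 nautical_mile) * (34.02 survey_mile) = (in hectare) 1.151e+06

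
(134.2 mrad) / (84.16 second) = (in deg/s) 0.09136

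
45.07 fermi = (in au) 3.013e-25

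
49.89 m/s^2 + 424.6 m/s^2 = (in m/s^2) 474.5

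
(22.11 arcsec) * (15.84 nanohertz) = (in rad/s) 1.698e-12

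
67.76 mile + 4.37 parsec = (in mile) 8.379e+13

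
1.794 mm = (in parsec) 5.814e-20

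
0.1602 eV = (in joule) 2.567e-20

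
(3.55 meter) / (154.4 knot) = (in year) 1.417e-09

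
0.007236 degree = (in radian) 0.0001263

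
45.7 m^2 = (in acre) 0.01129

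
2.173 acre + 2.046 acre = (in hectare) 1.707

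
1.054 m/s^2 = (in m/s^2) 1.054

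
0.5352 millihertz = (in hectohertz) 5.352e-06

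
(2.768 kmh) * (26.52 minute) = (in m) 1223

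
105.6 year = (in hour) 9.251e+05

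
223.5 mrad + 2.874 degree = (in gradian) 17.42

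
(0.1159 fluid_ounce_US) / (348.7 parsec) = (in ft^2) 3.429e-24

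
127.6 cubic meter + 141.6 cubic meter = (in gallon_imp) 5.922e+04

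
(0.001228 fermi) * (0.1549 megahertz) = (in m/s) 1.902e-13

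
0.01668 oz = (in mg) 472.9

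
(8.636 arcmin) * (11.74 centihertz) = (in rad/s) 0.0002949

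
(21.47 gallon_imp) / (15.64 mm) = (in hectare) 0.0006241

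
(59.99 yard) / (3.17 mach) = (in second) 0.05082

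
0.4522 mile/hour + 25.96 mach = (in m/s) 8840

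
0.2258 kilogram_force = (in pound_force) 0.4978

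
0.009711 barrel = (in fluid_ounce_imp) 54.34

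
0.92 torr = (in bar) 0.001227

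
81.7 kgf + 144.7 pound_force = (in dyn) 1.445e+08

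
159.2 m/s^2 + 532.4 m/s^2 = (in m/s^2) 691.6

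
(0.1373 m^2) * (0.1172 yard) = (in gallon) 3.887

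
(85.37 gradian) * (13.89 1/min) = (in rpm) 2.964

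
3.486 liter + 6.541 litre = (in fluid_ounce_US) 339.1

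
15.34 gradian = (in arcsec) 4.97e+04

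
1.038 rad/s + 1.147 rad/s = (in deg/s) 125.2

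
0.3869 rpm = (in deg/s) 2.321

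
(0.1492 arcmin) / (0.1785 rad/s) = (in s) 0.0002431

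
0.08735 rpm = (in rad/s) 0.009147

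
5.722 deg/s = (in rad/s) 0.09987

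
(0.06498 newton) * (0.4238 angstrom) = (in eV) 1.719e+07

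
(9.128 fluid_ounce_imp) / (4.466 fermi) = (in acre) 1.435e+07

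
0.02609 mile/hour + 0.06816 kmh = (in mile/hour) 0.06844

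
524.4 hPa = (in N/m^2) 5.244e+04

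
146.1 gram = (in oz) 5.154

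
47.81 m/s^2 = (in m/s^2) 47.81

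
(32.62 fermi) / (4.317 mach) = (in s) 2.219e-17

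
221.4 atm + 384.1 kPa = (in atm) 225.2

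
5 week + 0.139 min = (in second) 3.024e+06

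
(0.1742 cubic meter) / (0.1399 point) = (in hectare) 0.353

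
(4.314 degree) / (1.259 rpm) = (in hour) 0.0001586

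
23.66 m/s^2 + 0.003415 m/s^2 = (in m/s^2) 23.66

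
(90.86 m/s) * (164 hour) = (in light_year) 5.67e-09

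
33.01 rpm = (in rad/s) 3.457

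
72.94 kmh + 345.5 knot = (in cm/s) 1.98e+04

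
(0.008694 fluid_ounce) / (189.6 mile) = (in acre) 2.082e-16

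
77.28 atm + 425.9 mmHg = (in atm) 77.84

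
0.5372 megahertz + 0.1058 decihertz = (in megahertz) 0.5372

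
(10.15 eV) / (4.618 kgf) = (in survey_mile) 2.231e-23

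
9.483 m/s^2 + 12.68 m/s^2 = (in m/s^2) 22.16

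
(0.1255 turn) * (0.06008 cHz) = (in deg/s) 0.02714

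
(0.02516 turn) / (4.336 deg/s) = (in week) 3.454e-06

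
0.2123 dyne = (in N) 2.123e-06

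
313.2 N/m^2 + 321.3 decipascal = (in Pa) 345.3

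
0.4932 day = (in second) 4.261e+04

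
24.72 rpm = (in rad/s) 2.589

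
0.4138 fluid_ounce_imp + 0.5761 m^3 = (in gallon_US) 152.2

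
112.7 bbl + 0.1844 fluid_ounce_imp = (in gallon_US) 4733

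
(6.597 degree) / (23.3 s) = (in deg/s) 0.2831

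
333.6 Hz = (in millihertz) 3.336e+05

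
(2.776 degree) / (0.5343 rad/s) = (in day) 1.05e-06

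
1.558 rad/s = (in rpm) 14.88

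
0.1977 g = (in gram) 0.1977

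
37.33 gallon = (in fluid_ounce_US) 4778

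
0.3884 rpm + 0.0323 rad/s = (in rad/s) 0.07297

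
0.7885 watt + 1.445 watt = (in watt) 2.234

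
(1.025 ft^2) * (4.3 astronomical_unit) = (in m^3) 6.126e+10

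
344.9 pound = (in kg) 156.4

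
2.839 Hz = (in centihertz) 283.9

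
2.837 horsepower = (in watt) 2116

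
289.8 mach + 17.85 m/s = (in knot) 1.918e+05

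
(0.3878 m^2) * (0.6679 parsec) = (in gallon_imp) 1.758e+18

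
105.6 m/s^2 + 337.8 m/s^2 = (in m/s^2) 443.4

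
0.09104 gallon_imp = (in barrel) 0.002603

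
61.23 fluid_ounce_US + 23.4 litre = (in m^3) 0.02521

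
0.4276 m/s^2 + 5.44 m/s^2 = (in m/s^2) 5.868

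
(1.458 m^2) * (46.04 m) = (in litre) 6.713e+04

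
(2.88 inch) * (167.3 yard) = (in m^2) 11.19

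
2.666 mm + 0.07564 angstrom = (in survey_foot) 0.008747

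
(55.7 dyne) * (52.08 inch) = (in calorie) 0.0001761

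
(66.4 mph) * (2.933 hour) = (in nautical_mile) 169.2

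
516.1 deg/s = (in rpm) 86.02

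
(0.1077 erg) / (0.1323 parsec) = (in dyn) 2.638e-19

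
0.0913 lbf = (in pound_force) 0.0913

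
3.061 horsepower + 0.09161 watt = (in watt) 2283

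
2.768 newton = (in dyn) 2.768e+05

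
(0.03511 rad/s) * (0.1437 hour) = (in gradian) 1156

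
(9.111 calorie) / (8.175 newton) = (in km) 0.004663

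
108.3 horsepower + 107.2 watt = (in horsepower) 108.4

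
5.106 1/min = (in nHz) 8.51e+07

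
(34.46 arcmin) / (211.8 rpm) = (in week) 7.473e-10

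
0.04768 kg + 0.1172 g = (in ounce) 1.686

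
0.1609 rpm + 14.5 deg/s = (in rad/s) 0.2699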